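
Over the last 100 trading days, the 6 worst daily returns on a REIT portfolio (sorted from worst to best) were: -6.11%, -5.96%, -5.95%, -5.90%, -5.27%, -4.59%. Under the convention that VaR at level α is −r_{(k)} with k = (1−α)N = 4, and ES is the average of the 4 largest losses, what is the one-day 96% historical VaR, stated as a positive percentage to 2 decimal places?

k = 4; the 4th lowest return is -5.90%, so VaR = 5.90%.

5.90%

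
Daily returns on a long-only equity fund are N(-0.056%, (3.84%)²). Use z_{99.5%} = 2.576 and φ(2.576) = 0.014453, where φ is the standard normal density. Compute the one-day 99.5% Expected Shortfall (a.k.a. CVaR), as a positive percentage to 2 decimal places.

11.16%

Tail multiplier: φ(z)/(1−α) = 0.014453 / 0.005 = 2.891.
ES = −(-0.056%) + 3.84% × 2.891 = 11.157%.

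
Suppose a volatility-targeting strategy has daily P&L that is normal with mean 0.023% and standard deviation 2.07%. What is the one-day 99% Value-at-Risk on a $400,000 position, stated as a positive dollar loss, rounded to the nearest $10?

At 99% one-sided, z = 2.326.
VaR = −μ + z·σ = −(0.023%) + 2.326 × 2.07% = 4.792%.
On $400,000: 0.04792 × $400,000 = $19,168.

$19,170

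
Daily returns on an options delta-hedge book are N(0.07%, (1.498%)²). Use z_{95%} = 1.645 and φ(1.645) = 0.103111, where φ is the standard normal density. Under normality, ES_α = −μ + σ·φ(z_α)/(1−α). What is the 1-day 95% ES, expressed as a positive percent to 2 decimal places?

Tail multiplier: φ(z)/(1−α) = 0.103111 / 0.05 = 2.062.
ES = −(0.07%) + 1.498% × 2.062 = 3.019%.

3.02%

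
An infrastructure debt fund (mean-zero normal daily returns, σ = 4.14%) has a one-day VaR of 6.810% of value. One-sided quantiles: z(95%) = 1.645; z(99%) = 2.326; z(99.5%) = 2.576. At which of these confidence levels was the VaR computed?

95%

Implied z = VaR/σ = 6.810 / 4.14 = 1.645.
This matches z(95%) = 1.645.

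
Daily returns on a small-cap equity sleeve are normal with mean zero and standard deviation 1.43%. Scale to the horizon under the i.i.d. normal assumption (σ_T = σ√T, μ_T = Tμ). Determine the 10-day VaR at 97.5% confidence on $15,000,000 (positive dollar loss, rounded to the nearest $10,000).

$1,330,000

At 97.5%, z = 1.960.
σ_{10d} = 1.43% × √10 = 4.522%.
VaR = 1.960 × 4.522% = 8.863%.
On $15,000,000: 0.08863 × $15,000,000 = $1,329,450.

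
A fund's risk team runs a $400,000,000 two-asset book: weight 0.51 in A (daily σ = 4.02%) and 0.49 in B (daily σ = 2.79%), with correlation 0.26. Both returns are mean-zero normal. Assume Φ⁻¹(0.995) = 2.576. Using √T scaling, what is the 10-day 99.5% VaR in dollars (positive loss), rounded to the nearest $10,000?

$89,410,000

σ_p = √(0.51²·4.02² + 0.49²·2.79² + 2·0.26·0.51·0.49·4.02·2.79) = 2.744%.
σ_{10d} = 2.744% × √10 = 8.677%.
VaR = 2.576 × 8.677% = 22.352%; on $400,000,000 that is $89,408,000.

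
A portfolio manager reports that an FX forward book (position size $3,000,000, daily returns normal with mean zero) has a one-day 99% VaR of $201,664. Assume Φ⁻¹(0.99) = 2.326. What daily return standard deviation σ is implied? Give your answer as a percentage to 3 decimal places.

VaR as a fraction: $201,664 / $3,000,000 = 6.722%.
σ = VaR / z = 6.722% / 2.326 = 2.890%.

2.890%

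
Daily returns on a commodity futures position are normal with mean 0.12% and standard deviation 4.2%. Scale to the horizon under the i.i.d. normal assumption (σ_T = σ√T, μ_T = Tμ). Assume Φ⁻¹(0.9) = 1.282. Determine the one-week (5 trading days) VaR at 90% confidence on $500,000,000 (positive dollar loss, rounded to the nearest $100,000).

$57,200,000

σ_{5d} = 4.2% × √5 = 9.391%; μ_{5d} = 5 × 0.12% = 0.600%.
VaR = −(0.600%) + 1.282 × 9.391% = 11.439%.
On $500,000,000: 0.11439 × $500,000,000 = $57,195,000.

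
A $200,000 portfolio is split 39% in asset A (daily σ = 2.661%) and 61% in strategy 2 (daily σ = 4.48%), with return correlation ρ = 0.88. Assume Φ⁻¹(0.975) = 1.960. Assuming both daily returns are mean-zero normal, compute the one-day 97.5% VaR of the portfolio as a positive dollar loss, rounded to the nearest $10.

$14,420

σ_p² = 0.39²·2.661² + 0.61²·4.48² + 2·0.88·0.39·0.61·2.661·4.48 = 13.5367 (%²).
σ_p = √13.5367 = 3.679%.
VaR = 1.960 × 3.679% = 7.211%; on $200,000 that is $14,422.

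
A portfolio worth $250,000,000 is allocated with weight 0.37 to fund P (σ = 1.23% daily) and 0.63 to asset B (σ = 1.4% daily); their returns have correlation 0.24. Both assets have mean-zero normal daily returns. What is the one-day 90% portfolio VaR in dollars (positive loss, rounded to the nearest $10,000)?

$3,480,000

σ_p² = 0.37²·1.23² + 0.63²·1.4² + 2·0.24·0.37·0.63·1.23·1.4 = 1.1777 (%²).
σ_p = √1.1777 = 1.085%.
At 90%, z = 1.282.
VaR = 1.282 × 1.085% = 1.391%; on $250,000,000 that is $3,477,500.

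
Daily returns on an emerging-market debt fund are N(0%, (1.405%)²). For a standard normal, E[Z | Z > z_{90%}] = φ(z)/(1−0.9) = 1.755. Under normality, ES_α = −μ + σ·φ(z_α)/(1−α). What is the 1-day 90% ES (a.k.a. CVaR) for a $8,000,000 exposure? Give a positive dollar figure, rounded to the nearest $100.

$197,300

ES = 1.405% × 1.755 = 2.466%.
On $8,000,000: 0.02466 × $8,000,000 = $197,280.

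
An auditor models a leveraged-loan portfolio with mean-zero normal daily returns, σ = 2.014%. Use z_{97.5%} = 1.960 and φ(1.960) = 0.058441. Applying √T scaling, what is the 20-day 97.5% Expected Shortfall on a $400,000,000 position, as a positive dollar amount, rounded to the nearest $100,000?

$84,200,000

σ_{20d} = 2.014% × √20 = 9.007%.
ES multiplier = φ(z)/(1−α) = 0.058441/0.025 = 2.338.
ES = 9.007% × 2.338 = 21.058%; on $400,000,000: $84,232,000.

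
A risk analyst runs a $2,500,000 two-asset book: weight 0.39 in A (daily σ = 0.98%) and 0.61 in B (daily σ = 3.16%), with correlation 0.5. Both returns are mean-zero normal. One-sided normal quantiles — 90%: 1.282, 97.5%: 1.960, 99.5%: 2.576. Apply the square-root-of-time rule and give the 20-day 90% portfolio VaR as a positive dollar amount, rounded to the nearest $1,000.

$307,000

σ_p = √(0.39²·0.98² + 0.61²·3.16² + 2·0.5·0.39·0.61·0.98·3.16) = 2.144%.
σ_{20d} = 2.144% × √20 = 9.588%.
VaR = 1.282 × 9.588% = 12.292%; on $2,500,000 that is $307,300.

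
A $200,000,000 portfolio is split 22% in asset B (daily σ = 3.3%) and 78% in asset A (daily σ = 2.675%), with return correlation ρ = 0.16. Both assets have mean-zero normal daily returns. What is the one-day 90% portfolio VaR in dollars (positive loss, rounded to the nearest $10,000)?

$5,940,000

σ_p² = 0.22²·3.3² + 0.78²·2.675² + 2·0.16·0.22·0.78·3.3·2.675 = 5.3653 (%²).
σ_p = √5.3653 = 2.316%.
At 90%, z = 1.282.
VaR = 1.282 × 2.316% = 2.969%; on $200,000,000 that is $5,938,000.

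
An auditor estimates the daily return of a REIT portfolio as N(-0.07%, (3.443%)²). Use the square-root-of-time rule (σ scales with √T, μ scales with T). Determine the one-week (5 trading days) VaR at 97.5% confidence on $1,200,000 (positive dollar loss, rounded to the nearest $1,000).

$185,000

At 97.5%, z = 1.960.
σ_{5d} = 3.443% × √5 = 7.699%; μ_{5d} = 5 × -0.07% = -0.350%.
VaR = −(-0.350%) + 1.960 × 7.699% = 15.440%.
On $1,200,000: 0.15440 × $1,200,000 = $185,280.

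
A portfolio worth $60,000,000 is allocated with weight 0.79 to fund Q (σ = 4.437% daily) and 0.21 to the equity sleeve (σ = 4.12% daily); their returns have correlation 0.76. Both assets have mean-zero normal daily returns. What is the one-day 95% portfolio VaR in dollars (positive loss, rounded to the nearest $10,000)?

σ_p² = 0.79²·4.437² + 0.21²·4.12² + 2·0.76·0.79·0.21·4.437·4.12 = 17.6450 (%²).
σ_p = √17.6450 = 4.201%.
At 95%, z = 1.645.
VaR = 1.645 × 4.201% = 6.911%; on $60,000,000 that is $4,146,600.

$4,150,000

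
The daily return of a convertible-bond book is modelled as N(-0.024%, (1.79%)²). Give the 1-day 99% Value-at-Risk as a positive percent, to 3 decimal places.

4.188%

At 99% one-sided, z = 2.326.
VaR = −μ + z·σ = −(-0.024%) + 2.326 × 1.79% = 4.188%.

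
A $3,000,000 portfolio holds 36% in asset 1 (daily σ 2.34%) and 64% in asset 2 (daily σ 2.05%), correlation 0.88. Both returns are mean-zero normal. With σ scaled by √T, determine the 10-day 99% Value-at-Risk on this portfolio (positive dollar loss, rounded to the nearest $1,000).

σ_p = √(0.36²·2.34² + 0.64²·2.05² + 2·0.88·0.36·0.64·2.34·2.05) = 2.092%.
σ_{10d} = 2.092% × √10 = 6.615%.
z(99%) = 2.326.
VaR = 2.326 × 6.615% = 15.386%; on $3,000,000 that is $461,580.

$462,000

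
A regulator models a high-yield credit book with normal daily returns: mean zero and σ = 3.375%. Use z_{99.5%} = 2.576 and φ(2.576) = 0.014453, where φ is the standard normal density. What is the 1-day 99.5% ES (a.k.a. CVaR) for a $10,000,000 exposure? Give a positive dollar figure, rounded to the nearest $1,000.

Tail multiplier: φ(z)/(1−α) = 0.014453 / 0.005 = 2.891.
ES = 3.375% × 2.891 = 9.757%.
On $10,000,000: 0.09757 × $10,000,000 = $975,700.

$976,000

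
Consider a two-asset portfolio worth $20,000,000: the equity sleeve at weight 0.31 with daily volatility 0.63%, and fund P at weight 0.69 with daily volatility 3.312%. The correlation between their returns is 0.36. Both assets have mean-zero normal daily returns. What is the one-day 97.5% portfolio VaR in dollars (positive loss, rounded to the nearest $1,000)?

σ_p² = 0.31²·0.63² + 0.69²·3.312² + 2·0.36·0.31·0.69·0.63·3.312 = 5.5820 (%²).
σ_p = √5.5820 = 2.363%.
At 97.5%, z = 1.960.
VaR = 1.960 × 2.363% = 4.631%; on $20,000,000 that is $926,200.

$926,000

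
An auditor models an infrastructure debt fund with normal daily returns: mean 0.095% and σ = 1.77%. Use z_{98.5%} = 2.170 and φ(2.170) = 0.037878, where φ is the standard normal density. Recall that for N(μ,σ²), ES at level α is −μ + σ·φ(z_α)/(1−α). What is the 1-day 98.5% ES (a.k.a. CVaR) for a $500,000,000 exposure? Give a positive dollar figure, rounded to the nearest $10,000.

Tail multiplier: φ(z)/(1−α) = 0.037878 / 0.015 = 2.525.
ES = −(0.095%) + 1.77% × 2.525 = 4.374%.
On $500,000,000: 0.04374 × $500,000,000 = $21,870,000.

$21,870,000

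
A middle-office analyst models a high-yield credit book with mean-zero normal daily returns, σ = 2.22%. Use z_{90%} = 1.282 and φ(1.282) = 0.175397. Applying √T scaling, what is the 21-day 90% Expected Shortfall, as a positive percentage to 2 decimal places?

σ_{21d} = 2.22% × √21 = 10.173%.
ES multiplier = φ(z)/(1−α) = 0.175397/0.1 = 1.754.
ES = 10.173% × 1.754 = 17.843%.

17.84%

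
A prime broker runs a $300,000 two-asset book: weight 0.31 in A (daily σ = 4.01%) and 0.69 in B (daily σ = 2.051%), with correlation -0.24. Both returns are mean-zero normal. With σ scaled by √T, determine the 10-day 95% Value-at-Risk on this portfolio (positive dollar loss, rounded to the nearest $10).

σ_p = √(0.31²·4.01² + 0.69²·2.051² + 2·-0.24·0.31·0.69·4.01·2.051) = 1.644%.
σ_{10d} = 1.644% × √10 = 5.199%.
z(95%) = 1.645.
VaR = 1.645 × 5.199% = 8.552%; on $300,000 that is $25,656.

$25,660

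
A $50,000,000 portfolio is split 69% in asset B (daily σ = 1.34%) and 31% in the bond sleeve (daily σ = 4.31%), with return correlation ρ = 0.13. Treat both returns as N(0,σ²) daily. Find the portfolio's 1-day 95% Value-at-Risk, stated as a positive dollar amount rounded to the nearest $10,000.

$1,420,000

σ_p² = 0.69²·1.34² + 0.31²·4.31² + 2·0.13·0.69·0.31·1.34·4.31 = 2.9612 (%²).
σ_p = √2.9612 = 1.721%.
At 95%, z = 1.645.
VaR = 1.645 × 1.721% = 2.831%; on $50,000,000 that is $1,415,500.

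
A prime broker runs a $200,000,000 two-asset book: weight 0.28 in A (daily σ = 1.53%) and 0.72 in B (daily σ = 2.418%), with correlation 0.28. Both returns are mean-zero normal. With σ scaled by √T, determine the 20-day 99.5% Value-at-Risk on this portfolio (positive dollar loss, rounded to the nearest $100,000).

σ_p = √(0.28²·1.53² + 0.72²·2.418² + 2·0.28·0.28·0.72·1.53·2.418) = 1.906%.
σ_{20d} = 1.906% × √20 = 8.524%.
z(99.5%) = 2.576.
VaR = 2.576 × 8.524% = 21.958%; on $200,000,000 that is $43,916,000.

$43,900,000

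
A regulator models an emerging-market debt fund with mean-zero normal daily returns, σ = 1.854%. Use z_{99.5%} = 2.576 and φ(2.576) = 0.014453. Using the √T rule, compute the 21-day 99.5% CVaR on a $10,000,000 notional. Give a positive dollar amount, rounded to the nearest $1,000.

σ_{21d} = 1.854% × √21 = 8.496%.
ES multiplier = φ(z)/(1−α) = 0.014453/0.005 = 2.891.
ES = 8.496% × 2.891 = 24.562%; on $10,000,000: $2,456,200.

$2,456,000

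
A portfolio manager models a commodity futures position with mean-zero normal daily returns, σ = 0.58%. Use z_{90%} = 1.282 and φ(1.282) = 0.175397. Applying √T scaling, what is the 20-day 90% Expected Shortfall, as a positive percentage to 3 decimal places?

4.550%

σ_{20d} = 0.58% × √20 = 2.594%.
ES multiplier = φ(z)/(1−α) = 0.175397/0.1 = 1.754.
ES = 2.594% × 1.754 = 4.550%.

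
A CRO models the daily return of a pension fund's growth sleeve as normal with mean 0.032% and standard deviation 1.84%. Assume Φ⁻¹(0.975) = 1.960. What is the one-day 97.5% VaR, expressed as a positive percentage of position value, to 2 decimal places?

3.57%

VaR = −μ + z·σ = −(0.032%) + 1.960 × 1.84% = 3.574%.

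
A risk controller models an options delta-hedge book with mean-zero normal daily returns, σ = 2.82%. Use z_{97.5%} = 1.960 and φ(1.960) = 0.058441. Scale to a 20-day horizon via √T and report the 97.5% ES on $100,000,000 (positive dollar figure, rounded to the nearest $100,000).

$29,500,000

σ_{20d} = 2.82% × √20 = 12.611%.
ES multiplier = φ(z)/(1−α) = 0.058441/0.025 = 2.338.
ES = 12.611% × 2.338 = 29.485%; on $100,000,000: $29,485,000.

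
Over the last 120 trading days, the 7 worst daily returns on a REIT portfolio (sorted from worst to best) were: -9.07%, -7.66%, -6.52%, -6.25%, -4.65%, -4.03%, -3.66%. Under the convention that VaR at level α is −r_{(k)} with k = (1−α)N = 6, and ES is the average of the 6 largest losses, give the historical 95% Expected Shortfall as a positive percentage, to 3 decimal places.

6.363%

The 6 worst returns sum to -38.18%.
ES = −(-38.18%) / 6 = 6.3633…% ≈ 6.363%.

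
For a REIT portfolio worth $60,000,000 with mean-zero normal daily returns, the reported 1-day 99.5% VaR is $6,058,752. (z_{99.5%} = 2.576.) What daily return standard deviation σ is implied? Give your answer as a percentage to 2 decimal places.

VaR as a fraction: $6,058,752 / $60,000,000 = 10.098%.
σ = VaR / z = 10.098% / 2.576 = 3.920%.

3.92%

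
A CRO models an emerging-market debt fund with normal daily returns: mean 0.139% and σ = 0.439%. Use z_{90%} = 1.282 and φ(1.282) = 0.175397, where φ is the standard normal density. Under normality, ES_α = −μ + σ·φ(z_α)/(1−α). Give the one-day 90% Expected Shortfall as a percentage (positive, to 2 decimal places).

Tail multiplier: φ(z)/(1−α) = 0.175397 / 0.1 = 1.754.
ES = −(0.139%) + 0.439% × 1.754 = 0.631%.

0.63%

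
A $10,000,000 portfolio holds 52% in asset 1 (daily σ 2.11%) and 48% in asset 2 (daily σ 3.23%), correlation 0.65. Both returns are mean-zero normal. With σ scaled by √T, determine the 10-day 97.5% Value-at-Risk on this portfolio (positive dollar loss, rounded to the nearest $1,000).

$1,495,000

σ_p = √(0.52²·2.11² + 0.48²·3.23² + 2·0.65·0.52·0.48·2.11·3.23) = 2.412%.
σ_{10d} = 2.412% × √10 = 7.627%.
z(97.5%) = 1.960.
VaR = 1.960 × 7.627% = 14.949%; on $10,000,000 that is $1,494,900.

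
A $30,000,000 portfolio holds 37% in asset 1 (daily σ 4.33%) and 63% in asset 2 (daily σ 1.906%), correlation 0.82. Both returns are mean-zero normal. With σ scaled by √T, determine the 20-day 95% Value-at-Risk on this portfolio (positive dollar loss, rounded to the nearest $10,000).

$5,910,000

σ_p = √(0.37²·4.33² + 0.63²·1.906² + 2·0.82·0.37·0.63·4.33·1.906) = 2.676%.
σ_{20d} = 2.676% × √20 = 11.967%.
z(95%) = 1.645.
VaR = 1.645 × 11.967% = 19.686%; on $30,000,000 that is $5,905,800.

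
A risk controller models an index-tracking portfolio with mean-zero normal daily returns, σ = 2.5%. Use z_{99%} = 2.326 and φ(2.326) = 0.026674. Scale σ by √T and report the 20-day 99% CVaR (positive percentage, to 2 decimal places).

29.82%

σ_{20d} = 2.5% × √20 = 11.180%.
ES multiplier = φ(z)/(1−α) = 0.026674/0.01 = 2.667.
ES = 11.180% × 2.667 = 29.817%.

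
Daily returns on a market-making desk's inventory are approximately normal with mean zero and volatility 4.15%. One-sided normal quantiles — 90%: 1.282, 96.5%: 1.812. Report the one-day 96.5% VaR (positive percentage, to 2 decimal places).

VaR = z·σ = 1.812 × 4.15% = 7.520%.

7.52%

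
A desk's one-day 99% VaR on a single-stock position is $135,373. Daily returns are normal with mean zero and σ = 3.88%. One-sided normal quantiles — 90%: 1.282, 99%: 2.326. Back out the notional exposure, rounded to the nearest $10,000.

$1,500,000

VaR as a fraction of value: z·σ = 2.326 × 3.88% = 9.02488%.
Position = $135,373 / 0.0902488 = $1,499,998.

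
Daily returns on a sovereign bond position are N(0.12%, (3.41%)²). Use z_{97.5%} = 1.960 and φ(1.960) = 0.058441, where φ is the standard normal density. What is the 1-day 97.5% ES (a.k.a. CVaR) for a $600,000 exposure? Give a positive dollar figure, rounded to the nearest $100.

Tail multiplier: φ(z)/(1−α) = 0.058441 / 0.025 = 2.338.
ES = −(0.12%) + 3.41% × 2.338 = 7.853%.
On $600,000: 0.07853 × $600,000 = $47,118.

$47,100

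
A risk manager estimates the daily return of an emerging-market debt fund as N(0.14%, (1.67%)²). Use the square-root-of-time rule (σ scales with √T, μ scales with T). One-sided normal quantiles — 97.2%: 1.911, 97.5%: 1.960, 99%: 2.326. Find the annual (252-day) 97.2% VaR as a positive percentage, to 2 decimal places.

σ_{252d} = 1.67% × √252 = 26.510%; μ_{252d} = 252 × 0.14% = 35.280%.
VaR = −(35.280%) + 1.911 × 26.510% = 15.381%.

15.38%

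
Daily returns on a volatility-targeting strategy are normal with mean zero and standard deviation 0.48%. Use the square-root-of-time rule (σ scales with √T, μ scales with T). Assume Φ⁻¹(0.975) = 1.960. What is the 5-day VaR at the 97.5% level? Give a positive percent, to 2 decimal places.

σ_{5d} = 0.48% × √5 = 1.073%.
VaR = 1.960 × 1.073% = 2.103%.

2.10%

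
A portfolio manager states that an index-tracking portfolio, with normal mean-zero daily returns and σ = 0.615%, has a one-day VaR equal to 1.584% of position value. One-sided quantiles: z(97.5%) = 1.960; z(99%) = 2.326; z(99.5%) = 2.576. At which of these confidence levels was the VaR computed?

99.5%

Implied z = VaR/σ = 1.584 / 0.615 = 2.576.
This matches z(99.5%) = 2.576.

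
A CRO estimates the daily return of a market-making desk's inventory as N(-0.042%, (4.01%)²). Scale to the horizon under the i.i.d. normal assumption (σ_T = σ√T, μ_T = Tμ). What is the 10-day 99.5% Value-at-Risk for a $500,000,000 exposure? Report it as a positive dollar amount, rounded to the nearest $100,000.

$165,400,000

At 99.5%, z = 2.576.
σ_{10d} = 4.01% × √10 = 12.681%; μ_{10d} = 10 × -0.042% = -0.420%.
VaR = −(-0.420%) + 2.576 × 12.681% = 33.086%.
On $500,000,000: 0.33086 × $500,000,000 = $165,430,000.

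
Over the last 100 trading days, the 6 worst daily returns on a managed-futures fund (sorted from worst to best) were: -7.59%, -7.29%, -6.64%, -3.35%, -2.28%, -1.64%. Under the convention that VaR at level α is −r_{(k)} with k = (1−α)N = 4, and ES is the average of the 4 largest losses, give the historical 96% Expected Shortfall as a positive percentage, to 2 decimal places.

6.22%

The 4 worst returns sum to -24.87%.
ES = −(-24.87%) / 4 = 6.2175% ≈ 6.22%.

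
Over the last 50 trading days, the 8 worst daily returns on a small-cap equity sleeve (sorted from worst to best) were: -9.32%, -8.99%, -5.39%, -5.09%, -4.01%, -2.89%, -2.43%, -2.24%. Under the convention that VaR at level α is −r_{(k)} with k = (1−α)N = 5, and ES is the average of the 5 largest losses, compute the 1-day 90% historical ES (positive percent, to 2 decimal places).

The 5 worst returns sum to -32.80%.
ES = −(-32.80%) / 5 = 6.56%.

6.56%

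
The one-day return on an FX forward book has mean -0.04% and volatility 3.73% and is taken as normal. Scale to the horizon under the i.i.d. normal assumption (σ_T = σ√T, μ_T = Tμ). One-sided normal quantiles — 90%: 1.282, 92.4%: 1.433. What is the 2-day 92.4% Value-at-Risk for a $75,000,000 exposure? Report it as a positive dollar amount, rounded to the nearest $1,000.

σ_{2d} = 3.73% × √2 = 5.275%; μ_{2d} = 2 × -0.04% = -0.080%.
VaR = −(-0.080%) + 1.433 × 5.275% = 7.639%.
On $75,000,000: 0.07639 × $75,000,000 = $5,729,250.

$5,729,000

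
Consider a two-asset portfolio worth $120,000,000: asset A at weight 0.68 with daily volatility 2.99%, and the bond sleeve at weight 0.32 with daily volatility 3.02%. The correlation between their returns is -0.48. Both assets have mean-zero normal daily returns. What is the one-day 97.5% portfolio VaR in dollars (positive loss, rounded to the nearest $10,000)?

σ_p² = 0.68²·2.99² + 0.32²·3.02² + 2·-0.48·0.68·0.32·2.99·3.02 = 3.1815 (%²).
σ_p = √3.1815 = 1.784%.
At 97.5%, z = 1.960.
VaR = 1.960 × 1.784% = 3.497%; on $120,000,000 that is $4,196,400.

$4,200,000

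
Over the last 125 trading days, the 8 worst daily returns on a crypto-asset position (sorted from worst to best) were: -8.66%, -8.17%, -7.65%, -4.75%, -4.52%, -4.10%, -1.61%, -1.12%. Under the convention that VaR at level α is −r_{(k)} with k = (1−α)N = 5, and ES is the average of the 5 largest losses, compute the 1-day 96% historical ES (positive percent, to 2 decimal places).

6.75%

The 5 worst returns sum to -33.75%.
ES = −(-33.75%) / 5 = 6.75%.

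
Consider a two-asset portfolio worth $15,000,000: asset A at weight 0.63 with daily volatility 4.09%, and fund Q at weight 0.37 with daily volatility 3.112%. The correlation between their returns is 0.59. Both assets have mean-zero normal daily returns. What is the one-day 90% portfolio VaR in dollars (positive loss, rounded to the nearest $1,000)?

$651,000

σ_p² = 0.63²·4.09² + 0.37²·3.112² + 2·0.59·0.63·0.37·4.09·3.112 = 11.4662 (%²).
σ_p = √11.4662 = 3.386%.
At 90%, z = 1.282.
VaR = 1.282 × 3.386% = 4.341%; on $15,000,000 that is $651,150.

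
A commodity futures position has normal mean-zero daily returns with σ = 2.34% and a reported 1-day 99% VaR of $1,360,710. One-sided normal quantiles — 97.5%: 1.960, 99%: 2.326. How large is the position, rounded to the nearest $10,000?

$25,000,000

VaR as a fraction of value: z·σ = 2.326 × 2.34% = 5.44284%.
Position = $1,360,710 / 0.0544284 = $25,000,000.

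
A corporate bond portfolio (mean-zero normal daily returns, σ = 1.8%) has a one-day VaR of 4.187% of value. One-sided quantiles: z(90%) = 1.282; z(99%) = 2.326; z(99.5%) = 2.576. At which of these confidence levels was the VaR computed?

Implied z = VaR/σ = 4.187 / 1.8 = 2.326.
This matches z(99%) = 2.326.

99%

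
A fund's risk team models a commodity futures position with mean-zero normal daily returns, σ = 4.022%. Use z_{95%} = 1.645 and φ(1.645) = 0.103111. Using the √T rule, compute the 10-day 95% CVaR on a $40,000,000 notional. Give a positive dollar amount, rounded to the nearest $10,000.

$10,490,000

σ_{10d} = 4.022% × √10 = 12.719%.
ES multiplier = φ(z)/(1−α) = 0.103111/0.05 = 2.062.
ES = 12.719% × 2.062 = 26.227%; on $40,000,000: $10,490,800.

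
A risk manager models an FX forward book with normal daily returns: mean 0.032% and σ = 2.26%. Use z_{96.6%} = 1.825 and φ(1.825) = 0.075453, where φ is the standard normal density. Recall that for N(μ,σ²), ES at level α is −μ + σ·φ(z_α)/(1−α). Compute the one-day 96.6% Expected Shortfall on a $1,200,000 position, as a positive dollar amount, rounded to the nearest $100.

$59,800

Tail multiplier: φ(z)/(1−α) = 0.075453 / 0.034 = 2.219.
ES = −(0.032%) + 2.26% × 2.219 = 4.983%.
On $1,200,000: 0.04983 × $1,200,000 = $59,796.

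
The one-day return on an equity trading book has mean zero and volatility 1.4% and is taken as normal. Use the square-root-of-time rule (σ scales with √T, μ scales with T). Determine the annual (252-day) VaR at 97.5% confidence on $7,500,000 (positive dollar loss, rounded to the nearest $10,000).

At 97.5%, z = 1.960.
σ_{252d} = 1.4% × √252 = 22.224%.
VaR = 1.960 × 22.224% = 43.559%.
On $7,500,000: 0.43559 × $7,500,000 = $3,266,925.

$3,270,000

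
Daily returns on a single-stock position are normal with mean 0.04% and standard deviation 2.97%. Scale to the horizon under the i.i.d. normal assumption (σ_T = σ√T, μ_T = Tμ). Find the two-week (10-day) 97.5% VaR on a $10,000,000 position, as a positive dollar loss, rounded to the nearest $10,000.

At 97.5%, z = 1.960.
σ_{10d} = 2.97% × √10 = 9.392%; μ_{10d} = 10 × 0.04% = 0.400%.
VaR = −(0.400%) + 1.960 × 9.392% = 18.008%.
On $10,000,000: 0.18008 × $10,000,000 = $1,800,800.

$1,800,000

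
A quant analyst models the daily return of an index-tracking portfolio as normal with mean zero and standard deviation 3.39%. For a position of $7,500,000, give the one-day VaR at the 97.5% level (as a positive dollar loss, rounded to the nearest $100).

At 97.5% one-sided, z = 1.960.
VaR = z·σ = 1.960 × 3.39% = 6.644%.
On $7,500,000: 0.06644 × $7,500,000 = $498,300.

$498,300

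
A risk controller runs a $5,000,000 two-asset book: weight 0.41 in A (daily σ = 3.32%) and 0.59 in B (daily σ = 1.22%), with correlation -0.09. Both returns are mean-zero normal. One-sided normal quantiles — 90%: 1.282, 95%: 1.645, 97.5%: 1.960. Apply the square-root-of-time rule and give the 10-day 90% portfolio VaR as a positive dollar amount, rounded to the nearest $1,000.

$300,000

σ_p = √(0.41²·3.32² + 0.59²·1.22² + 2·-0.09·0.41·0.59·3.32·1.22) = 1.481%.
σ_{10d} = 1.481% × √10 = 4.683%.
VaR = 1.282 × 4.683% = 6.004%; on $5,000,000 that is $300,200.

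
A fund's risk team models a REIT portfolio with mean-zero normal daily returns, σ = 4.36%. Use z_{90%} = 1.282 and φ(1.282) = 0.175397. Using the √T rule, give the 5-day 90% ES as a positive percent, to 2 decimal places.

17.10%

σ_{5d} = 4.36% × √5 = 9.749%.
ES multiplier = φ(z)/(1−α) = 0.175397/0.1 = 1.754.
ES = 9.749% × 1.754 = 17.100%.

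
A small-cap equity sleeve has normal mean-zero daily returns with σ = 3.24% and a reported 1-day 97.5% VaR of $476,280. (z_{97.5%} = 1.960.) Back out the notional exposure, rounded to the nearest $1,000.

$7,500,000

VaR as a fraction of value: z·σ = 1.960 × 3.24% = 6.3504%.
Position = $476,280 / 0.063504 = $7,500,000.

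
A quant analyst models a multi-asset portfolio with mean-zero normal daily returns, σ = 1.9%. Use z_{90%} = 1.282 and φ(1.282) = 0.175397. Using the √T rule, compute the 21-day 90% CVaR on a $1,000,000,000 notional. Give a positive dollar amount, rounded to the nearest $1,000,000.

$153,000,000

σ_{21d} = 1.9% × √21 = 8.707%.
ES multiplier = φ(z)/(1−α) = 0.175397/0.1 = 1.754.
ES = 8.707% × 1.754 = 15.272%; on $1,000,000,000: $152,720,000.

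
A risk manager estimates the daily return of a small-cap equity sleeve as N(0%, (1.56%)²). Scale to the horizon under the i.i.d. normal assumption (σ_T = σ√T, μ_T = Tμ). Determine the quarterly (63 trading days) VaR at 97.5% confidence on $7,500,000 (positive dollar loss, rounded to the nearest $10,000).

At 97.5%, z = 1.960.
σ_{63d} = 1.56% × √63 = 12.382%.
VaR = 1.960 × 12.382% = 24.269%.
On $7,500,000: 0.24269 × $7,500,000 = $1,820,175.

$1,820,000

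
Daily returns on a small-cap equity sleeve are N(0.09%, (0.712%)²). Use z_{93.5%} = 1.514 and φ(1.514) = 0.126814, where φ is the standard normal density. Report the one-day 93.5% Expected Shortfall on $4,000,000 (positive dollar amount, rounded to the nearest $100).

$52,000

Tail multiplier: φ(z)/(1−α) = 0.126814 / 0.065 = 1.951.
ES = −(0.09%) + 0.712% × 1.951 = 1.299%.
On $4,000,000: 0.01299 × $4,000,000 = $51,960.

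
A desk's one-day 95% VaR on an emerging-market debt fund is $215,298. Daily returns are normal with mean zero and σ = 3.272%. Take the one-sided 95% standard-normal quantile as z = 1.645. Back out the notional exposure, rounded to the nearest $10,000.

VaR as a fraction of value: z·σ = 1.645 × 3.272% = 5.38244%.
Position = $215,298 / 0.0538244 = $4,000,007.

$4,000,000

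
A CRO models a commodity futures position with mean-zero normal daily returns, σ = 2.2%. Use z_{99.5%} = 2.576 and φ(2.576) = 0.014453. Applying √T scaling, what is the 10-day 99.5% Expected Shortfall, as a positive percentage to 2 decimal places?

20.11%

σ_{10d} = 2.2% × √10 = 6.957%.
ES multiplier = φ(z)/(1−α) = 0.014453/0.005 = 2.891.
ES = 6.957% × 2.891 = 20.113%.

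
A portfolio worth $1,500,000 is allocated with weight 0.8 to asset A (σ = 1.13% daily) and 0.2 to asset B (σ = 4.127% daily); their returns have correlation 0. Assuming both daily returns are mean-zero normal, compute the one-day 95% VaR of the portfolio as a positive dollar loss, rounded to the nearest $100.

$30,200

σ_p² = 0.8²·1.13² + 0.2²·4.127² + 2·0·0.8·0.2·1.13·4.127 = 1.4985 (%²).
σ_p = √1.4985 = 1.224%.
At 95%, z = 1.645.
VaR = 1.645 × 1.224% = 2.013%; on $1,500,000 that is $30,195.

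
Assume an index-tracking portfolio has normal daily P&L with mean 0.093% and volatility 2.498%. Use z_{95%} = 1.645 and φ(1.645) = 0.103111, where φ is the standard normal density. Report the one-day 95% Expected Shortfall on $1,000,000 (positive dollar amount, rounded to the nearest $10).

$50,580

Tail multiplier: φ(z)/(1−α) = 0.103111 / 0.05 = 2.062.
ES = −(0.093%) + 2.498% × 2.062 = 5.058%.
On $1,000,000: 0.05058 × $1,000,000 = $50,580.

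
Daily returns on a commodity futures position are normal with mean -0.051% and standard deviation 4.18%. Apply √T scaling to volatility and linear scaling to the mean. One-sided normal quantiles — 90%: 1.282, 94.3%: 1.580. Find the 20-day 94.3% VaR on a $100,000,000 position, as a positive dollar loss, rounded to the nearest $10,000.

σ_{20d} = 4.18% × √20 = 18.694%; μ_{20d} = 20 × -0.051% = -1.020%.
VaR = −(-1.020%) + 1.580 × 18.694% = 30.557%.
On $100,000,000: 0.30557 × $100,000,000 = $30,557,000.

$30,560,000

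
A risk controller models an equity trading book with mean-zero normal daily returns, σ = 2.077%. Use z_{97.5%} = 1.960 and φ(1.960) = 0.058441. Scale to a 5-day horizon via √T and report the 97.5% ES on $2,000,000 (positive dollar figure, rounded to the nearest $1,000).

σ_{5d} = 2.077% × √5 = 4.644%.
ES multiplier = φ(z)/(1−α) = 0.058441/0.025 = 2.338.
ES = 4.644% × 2.338 = 10.858%; on $2,000,000: $217,160.

$217,000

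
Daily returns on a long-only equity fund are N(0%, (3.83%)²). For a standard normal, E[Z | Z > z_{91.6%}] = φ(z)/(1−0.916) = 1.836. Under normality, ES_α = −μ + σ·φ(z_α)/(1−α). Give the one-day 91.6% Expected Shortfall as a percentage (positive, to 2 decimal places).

7.03%

ES = 3.83% × 1.836 = 7.032%.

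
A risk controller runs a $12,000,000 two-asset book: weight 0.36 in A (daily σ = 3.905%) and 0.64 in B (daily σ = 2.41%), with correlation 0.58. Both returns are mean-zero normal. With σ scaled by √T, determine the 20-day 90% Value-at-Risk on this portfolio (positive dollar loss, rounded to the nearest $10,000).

σ_p = √(0.36²·3.905² + 0.64²·2.41² + 2·0.58·0.36·0.64·3.905·2.41) = 2.621%.
σ_{20d} = 2.621% × √20 = 11.721%.
z(90%) = 1.282.
VaR = 1.282 × 11.721% = 15.026%; on $12,000,000 that is $1,803,120.

$1,800,000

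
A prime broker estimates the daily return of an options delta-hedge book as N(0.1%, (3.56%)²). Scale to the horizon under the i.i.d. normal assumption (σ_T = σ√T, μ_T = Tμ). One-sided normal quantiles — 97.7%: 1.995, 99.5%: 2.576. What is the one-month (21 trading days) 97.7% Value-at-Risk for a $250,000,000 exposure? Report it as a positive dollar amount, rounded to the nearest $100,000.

σ_{21d} = 3.56% × √21 = 16.314%; μ_{21d} = 21 × 0.1% = 2.100%.
VaR = −(2.100%) + 1.995 × 16.314% = 30.446%.
On $250,000,000: 0.30446 × $250,000,000 = $76,115,000.

$76,100,000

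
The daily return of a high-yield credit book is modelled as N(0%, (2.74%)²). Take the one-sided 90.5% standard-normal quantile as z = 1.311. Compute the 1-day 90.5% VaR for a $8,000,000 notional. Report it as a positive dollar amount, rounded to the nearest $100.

VaR = z·σ = 1.311 × 2.74% = 3.592%.
On $8,000,000: 0.03592 × $8,000,000 = $287,360.

$287,400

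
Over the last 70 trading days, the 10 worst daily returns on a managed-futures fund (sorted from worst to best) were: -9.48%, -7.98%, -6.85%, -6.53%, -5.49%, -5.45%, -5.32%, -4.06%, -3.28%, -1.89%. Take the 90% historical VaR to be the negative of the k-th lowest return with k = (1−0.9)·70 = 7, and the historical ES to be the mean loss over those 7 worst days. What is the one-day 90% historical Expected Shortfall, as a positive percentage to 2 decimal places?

6.73%

The 7 worst returns sum to -47.10%.
ES = −(-47.10%) / 7 = 6.7285…% ≈ 6.73%.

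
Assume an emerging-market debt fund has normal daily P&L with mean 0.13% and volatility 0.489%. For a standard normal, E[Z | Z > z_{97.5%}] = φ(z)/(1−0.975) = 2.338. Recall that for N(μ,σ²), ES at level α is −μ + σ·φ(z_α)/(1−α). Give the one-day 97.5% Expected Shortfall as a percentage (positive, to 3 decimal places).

ES = −(0.13%) + 0.489% × 2.338 = 1.013%.

1.013%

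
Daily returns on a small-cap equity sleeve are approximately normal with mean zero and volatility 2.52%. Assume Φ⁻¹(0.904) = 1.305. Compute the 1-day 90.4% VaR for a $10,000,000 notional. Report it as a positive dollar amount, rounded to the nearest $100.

$328,900

VaR = z·σ = 1.305 × 2.52% = 3.289%.
On $10,000,000: 0.03289 × $10,000,000 = $328,900.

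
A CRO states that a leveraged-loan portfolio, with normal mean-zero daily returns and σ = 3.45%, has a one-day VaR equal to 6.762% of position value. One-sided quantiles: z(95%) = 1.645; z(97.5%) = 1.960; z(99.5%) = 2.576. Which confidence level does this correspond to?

Implied z = VaR/σ = 6.762 / 3.45 = 1.960.
This matches z(97.5%) = 1.960.

97.5%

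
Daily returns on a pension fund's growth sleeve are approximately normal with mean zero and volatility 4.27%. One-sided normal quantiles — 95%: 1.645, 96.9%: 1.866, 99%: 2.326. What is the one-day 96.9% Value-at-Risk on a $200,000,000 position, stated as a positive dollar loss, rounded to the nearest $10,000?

$15,940,000

VaR = z·σ = 1.866 × 4.27% = 7.968%.
On $200,000,000: 0.07968 × $200,000,000 = $15,936,000.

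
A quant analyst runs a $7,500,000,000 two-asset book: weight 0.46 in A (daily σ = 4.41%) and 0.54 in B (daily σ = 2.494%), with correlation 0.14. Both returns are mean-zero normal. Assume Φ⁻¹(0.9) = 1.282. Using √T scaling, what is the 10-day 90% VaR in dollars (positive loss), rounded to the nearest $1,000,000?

$787,000,000

σ_p = √(0.46²·4.41² + 0.54²·2.494² + 2·0.14·0.46·0.54·4.41·2.494) = 2.587%.
σ_{10d} = 2.587% × √10 = 8.181%.
VaR = 1.282 × 8.181% = 10.488%; on $7,500,000,000 that is $786,600,000.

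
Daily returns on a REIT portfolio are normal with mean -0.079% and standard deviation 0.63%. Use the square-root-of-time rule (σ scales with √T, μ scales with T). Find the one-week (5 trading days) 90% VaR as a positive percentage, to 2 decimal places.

2.20%

At 90%, z = 1.282.
σ_{5d} = 0.63% × √5 = 1.409%; μ_{5d} = 5 × -0.079% = -0.395%.
VaR = −(-0.395%) + 1.282 × 1.409% = 2.201%.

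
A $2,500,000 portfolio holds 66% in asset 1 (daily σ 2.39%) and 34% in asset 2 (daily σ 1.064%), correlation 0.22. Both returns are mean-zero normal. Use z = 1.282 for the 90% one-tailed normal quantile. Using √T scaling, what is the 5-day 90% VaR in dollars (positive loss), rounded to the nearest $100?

$121,400

σ_p = √(0.66²·2.39² + 0.34²·1.064² + 2·0.22·0.66·0.34·2.39·1.064) = 1.694%.
σ_{5d} = 1.694% × √5 = 3.788%.
VaR = 1.282 × 3.788% = 4.856%; on $2,500,000 that is $121,400.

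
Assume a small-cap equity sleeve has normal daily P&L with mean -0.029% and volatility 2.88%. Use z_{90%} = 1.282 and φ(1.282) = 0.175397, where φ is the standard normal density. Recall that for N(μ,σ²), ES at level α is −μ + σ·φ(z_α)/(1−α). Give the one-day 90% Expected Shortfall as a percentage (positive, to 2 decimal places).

5.08%

Tail multiplier: φ(z)/(1−α) = 0.175397 / 0.1 = 1.754.
ES = −(-0.029%) + 2.88% × 1.754 = 5.081%.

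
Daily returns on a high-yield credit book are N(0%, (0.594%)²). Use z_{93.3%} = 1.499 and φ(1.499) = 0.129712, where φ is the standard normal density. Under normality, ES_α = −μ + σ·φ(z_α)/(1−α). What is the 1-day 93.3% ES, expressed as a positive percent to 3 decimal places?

Tail multiplier: φ(z)/(1−α) = 0.129712 / 0.067 = 1.936.
ES = 0.594% × 1.936 = 1.150%.

1.150%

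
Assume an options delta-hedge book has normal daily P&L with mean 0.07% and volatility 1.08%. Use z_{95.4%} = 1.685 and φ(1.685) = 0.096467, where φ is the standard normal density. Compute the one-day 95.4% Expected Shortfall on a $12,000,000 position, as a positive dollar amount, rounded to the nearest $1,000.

$263,000

Tail multiplier: φ(z)/(1−α) = 0.096467 / 0.046 = 2.097.
ES = −(0.07%) + 1.08% × 2.097 = 2.195%.
On $12,000,000: 0.02195 × $12,000,000 = $263,400.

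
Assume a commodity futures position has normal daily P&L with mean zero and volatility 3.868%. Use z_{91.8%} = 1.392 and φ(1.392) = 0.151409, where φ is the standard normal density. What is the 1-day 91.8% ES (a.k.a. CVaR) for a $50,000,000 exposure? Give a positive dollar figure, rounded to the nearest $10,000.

Tail multiplier: φ(z)/(1−α) = 0.151409 / 0.082 = 1.846.
ES = 3.868% × 1.846 = 7.140%.
On $50,000,000: 0.07140 × $50,000,000 = $3,570,000.

$3,570,000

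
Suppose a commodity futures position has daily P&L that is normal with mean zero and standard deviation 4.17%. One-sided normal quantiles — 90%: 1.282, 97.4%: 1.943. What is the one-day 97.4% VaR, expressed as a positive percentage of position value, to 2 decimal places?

VaR = z·σ = 1.943 × 4.17% = 8.102%.

8.10%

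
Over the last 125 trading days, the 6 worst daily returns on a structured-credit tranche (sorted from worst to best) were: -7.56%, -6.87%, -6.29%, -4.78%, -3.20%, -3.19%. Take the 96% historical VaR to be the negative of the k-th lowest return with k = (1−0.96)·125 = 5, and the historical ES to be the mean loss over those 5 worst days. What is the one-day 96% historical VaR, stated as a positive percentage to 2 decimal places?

k = 5; the 5th lowest return is -3.20%, so VaR = 3.20%.

3.20%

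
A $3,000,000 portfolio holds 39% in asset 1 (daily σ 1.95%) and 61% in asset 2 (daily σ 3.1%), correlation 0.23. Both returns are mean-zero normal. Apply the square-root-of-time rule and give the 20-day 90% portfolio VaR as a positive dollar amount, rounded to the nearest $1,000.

σ_p = √(0.39²·1.95² + 0.61²·3.1² + 2·0.23·0.39·0.61·1.95·3.1) = 2.194%.
σ_{20d} = 2.194% × √20 = 9.812%.
z(90%) = 1.282.
VaR = 1.282 × 9.812% = 12.579%; on $3,000,000 that is $377,370.

$377,000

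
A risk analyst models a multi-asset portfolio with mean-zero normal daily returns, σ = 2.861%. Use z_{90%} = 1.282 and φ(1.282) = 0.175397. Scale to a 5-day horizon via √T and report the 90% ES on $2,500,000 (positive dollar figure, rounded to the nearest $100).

$280,500

σ_{5d} = 2.861% × √5 = 6.397%.
ES multiplier = φ(z)/(1−α) = 0.175397/0.1 = 1.754.
ES = 6.397% × 1.754 = 11.220%; on $2,500,000: $280,500.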